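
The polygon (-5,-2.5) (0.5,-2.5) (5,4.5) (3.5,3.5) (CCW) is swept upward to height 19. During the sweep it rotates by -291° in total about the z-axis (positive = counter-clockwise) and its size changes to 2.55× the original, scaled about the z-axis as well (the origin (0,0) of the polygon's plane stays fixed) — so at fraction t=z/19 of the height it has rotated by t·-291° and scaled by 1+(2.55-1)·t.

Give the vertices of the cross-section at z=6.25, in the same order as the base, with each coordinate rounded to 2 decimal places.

t = z/height = 6.25/19 = 0.328947
s = 1 + (scale-1)·z/height = 1 + (2.55-1)·6.25/19 = 1.509868
θ = twist·z/height = -291°·6.25/19 = -95.7237° = -1.670693 rad
cos θ = -0.099731, sin θ = -0.995014 (intermediates below are computed at full precision and shown rounded to 5 d.p.)
v1: (-5,-2.5) → rotate → (-1.98888,5.22440) → ×s → (-3.00295,7.88816) → (-3.00,7.89)
v2: (0.5,-2.5) → rotate → (-2.53740,-0.24818) → ×s → (-3.83114,-0.37472) → (-3.83,-0.37)
v3: (5,4.5) → rotate → (3.97891,-5.42386) → ×s → (6.00763,-8.18932) → (6.01,-8.19)
v4: (3.5,3.5) → rotate → (3.13349,-3.83161) → ×s → (4.73116,-5.78523) → (4.73,-5.79)

Cross-section at z=6.25: (-3.00,7.89) (-3.83,-0.37) (6.01,-8.19) (4.73,-5.79)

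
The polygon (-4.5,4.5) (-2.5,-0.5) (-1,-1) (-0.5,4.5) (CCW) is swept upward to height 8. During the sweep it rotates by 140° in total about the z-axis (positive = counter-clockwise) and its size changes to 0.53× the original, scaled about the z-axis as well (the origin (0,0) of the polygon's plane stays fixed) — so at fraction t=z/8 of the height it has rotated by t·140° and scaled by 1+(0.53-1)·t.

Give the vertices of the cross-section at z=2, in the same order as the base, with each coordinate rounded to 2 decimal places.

Cross-section at z=2: (-5.53,0.98) (-1.55,-1.63) (-0.22,-1.23) (-2.64,3.00)

t = z/height = 2/8 = 0.25
s = 1 + (scale-1)·z/height = 1 + (0.53-1)·2/8 = 0.882500
θ = twist·z/height = 140°·2/8 = 35.0000° = 0.610865 rad
cos θ = 0.819152, sin θ = 0.573576 (intermediates below are computed at full precision and shown rounded to 5 d.p.)
v1: (-4.5,4.5) → rotate → (-6.26728,1.10509) → ×s → (-5.53087,0.97524) → (-5.53,0.98)
v2: (-2.5,-0.5) → rotate → (-1.76109,-1.84352) → ×s → (-1.55416,-1.62690) → (-1.55,-1.63)
v3: (-1,-1) → rotate → (-0.24558,-1.39273) → ×s → (-0.21672,-1.22908) → (-0.22,-1.23)
v4: (-0.5,4.5) → rotate → (-2.99067,3.39940) → ×s → (-2.63927,2.99997) → (-2.64,3.00)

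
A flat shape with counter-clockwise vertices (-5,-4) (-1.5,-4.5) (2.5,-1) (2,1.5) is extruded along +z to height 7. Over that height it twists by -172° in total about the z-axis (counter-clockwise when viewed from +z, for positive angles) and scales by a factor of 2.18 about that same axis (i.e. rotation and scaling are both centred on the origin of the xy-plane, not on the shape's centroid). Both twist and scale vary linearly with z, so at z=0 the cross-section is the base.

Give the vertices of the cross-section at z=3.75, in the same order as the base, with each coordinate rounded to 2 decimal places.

Cross-section at z=3.75: (-6.22,8.40) (-7.25,2.72) (-1.78,-4.02) (2.32,-3.35)

t = z/height = 3.75/7 = 0.535714
s = 1 + (scale-1)·z/height = 1 + (2.18-1)·3.75/7 = 1.632143
θ = twist·z/height = -172°·3.75/7 = -92.1429° = -1.608196 rad
cos θ = -0.037391, sin θ = -0.999301 (intermediates below are computed at full precision and shown rounded to 5 d.p.)
v1: (-5,-4) → rotate → (-3.81025,5.14607) → ×s → (-6.21887,8.39912) → (-6.22,8.40)
v2: (-1.5,-4.5) → rotate → (-4.44077,1.66721) → ×s → (-7.24797,2.72113) → (-7.25,2.72)
v3: (2.5,-1) → rotate → (-1.09278,-2.46086) → ×s → (-1.78357,-4.01648) → (-1.78,-4.02)
v4: (2,1.5) → rotate → (1.42417,-2.05469) → ×s → (2.32445,-3.35354) → (2.32,-3.35)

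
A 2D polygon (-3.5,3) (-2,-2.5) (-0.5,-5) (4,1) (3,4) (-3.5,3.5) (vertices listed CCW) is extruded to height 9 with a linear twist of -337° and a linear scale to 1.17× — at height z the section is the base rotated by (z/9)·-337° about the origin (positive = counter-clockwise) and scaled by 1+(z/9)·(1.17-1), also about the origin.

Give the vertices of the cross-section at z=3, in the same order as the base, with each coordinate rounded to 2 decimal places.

t = z/height = 3/9 = 0.333333
s = 1 + (scale-1)·z/height = 1 + (1.17-1)·3/9 = 1.056667
θ = twist·z/height = -337°·3/9 = -112.3333° = -1.960587 rad
cos θ = -0.379994, sin θ = -0.924989 (intermediates below are computed at full precision and shown rounded to 5 d.p.)
v1: (-3.5,3) → rotate → (4.10495,2.09748) → ×s → (4.33756,2.21633) → (4.34,2.22)
v2: (-2,-2.5) → rotate → (-1.55248,2.79996) → ×s → (-1.64046,2.95863) → (-1.64,2.96)
v3: (-0.5,-5) → rotate → (-4.43495,2.36247) → ×s → (-4.68626,2.49634) → (-4.69,2.50)
v4: (4,1) → rotate → (-0.59499,-4.07995) → ×s → (-0.62870,-4.31115) → (-0.63,-4.31)
v5: (3,4) → rotate → (2.55997,-4.29494) → ×s → (2.70504,-4.53832) → (2.71,-4.54)
v6: (-3.5,3.5) → rotate → (4.56744,1.90748) → ×s → (4.82626,2.01557) → (4.83,2.02)

Cross-section at z=3: (4.34,2.22) (-1.64,2.96) (-4.69,2.50) (-0.63,-4.31) (2.71,-4.54) (4.83,2.02)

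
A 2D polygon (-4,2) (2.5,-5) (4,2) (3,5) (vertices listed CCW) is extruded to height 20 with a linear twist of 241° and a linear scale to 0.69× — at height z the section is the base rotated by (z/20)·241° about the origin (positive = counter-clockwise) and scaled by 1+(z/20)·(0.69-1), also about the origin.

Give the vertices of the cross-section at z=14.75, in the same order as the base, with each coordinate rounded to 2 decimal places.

Cross-section at z=14.75: (3.02,-1.66) (-1.77,3.93) (-3.14,-1.42) (-2.46,-3.76)

t = z/height = 14.75/20 = 0.7375
s = 1 + (scale-1)·z/height = 1 + (0.69-1)·14.75/20 = 0.771375
θ = twist·z/height = 241°·14.75/20 = 177.7375° = 3.102105 rad
cos θ = -0.999220, sin θ = 0.039478 (intermediates below are computed at full precision and shown rounded to 5 d.p.)
v1: (-4,2) → rotate → (3.91793,-2.15635) → ×s → (3.02219,-1.66336) → (3.02,-1.66)
v2: (2.5,-5) → rotate → (-2.30066,5.09480) → ×s → (-1.77467,3.93000) → (-1.77,3.93)
v3: (4,2) → rotate → (-4.07584,-1.84053) → ×s → (-3.14400,-1.41974) → (-3.14,-1.42)
v4: (3,5) → rotate → (-3.19505,-4.87767) → ×s → (-2.46458,-3.76251) → (-2.46,-3.76)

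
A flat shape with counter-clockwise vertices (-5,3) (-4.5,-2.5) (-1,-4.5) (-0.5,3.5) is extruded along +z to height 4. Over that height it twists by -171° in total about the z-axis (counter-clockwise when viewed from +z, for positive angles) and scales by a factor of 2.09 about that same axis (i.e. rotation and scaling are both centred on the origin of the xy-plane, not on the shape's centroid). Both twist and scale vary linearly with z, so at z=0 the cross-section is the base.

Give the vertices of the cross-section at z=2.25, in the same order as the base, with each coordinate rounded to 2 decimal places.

t = z/height = 2.25/4 = 0.5625
s = 1 + (scale-1)·z/height = 1 + (2.09-1)·2.25/4 = 1.613125
θ = twist·z/height = -171°·2.25/4 = -96.1875° = -1.678789 rad
cos θ = -0.107782, sin θ = -0.994175 (intermediates below are computed at full precision and shown rounded to 5 d.p.)
v1: (-5,3) → rotate → (3.52144,4.64753) → ×s → (5.68052,7.49704) → (5.68,7.50)
v2: (-4.5,-2.5) → rotate → (-2.00042,4.74324) → ×s → (-3.22692,7.65144) → (-3.23,7.65)
v3: (-1,-4.5) → rotate → (-4.36600,1.47920) → ×s → (-7.04291,2.38613) → (-7.04,2.39)
v4: (-0.5,3.5) → rotate → (3.53350,0.11985) → ×s → (5.69998,0.19333) → (5.70,0.19)

Cross-section at z=2.25: (5.68,7.50) (-3.23,7.65) (-7.04,2.39) (5.70,0.19)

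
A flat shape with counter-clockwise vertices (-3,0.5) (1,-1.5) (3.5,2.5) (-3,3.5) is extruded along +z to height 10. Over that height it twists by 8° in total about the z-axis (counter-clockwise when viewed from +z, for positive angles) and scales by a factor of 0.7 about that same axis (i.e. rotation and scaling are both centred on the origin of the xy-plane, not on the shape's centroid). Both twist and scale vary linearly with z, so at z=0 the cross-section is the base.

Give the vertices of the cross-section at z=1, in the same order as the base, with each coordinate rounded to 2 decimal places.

t = z/height = 1/10 = 0.1
s = 1 + (scale-1)·z/height = 1 + (0.7-1)·1/10 = 0.970000
θ = twist·z/height = 8°·1/10 = 0.8000° = 0.013963 rad
cos θ = 0.999903, sin θ = 0.013962 (intermediates below are computed at full precision and shown rounded to 5 d.p.)
v1: (-3,0.5) → rotate → (-3.00669,0.45806) → ×s → (-2.91649,0.44432) → (-2.92,0.44)
v2: (1,-1.5) → rotate → (1.02085,-1.48589) → ×s → (0.99022,-1.44131) → (0.99,-1.44)
v3: (3.5,2.5) → rotate → (3.46475,2.54862) → ×s → (3.36081,2.47217) → (3.36,2.47)
v4: (-3,3.5) → rotate → (-3.04858,3.45777) → ×s → (-2.95712,3.35404) → (-2.96,3.35)

Cross-section at z=1: (-2.92,0.44) (0.99,-1.44) (3.36,2.47) (-2.96,3.35)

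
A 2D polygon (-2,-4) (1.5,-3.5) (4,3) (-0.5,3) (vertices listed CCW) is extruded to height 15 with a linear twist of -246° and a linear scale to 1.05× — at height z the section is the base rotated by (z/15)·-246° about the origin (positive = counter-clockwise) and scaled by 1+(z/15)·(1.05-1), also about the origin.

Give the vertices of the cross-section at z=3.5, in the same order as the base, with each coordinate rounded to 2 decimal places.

t = z/height = 3.5/15 = 0.233333
s = 1 + (scale-1)·z/height = 1 + (1.05-1)·3.5/15 = 1.011667
θ = twist·z/height = -246°·3.5/15 = -57.4000° = -1.001819 rad
cos θ = 0.538771, sin θ = -0.842452 (intermediates below are computed at full precision and shown rounded to 5 d.p.)
v1: (-2,-4) → rotate → (-4.44735,-0.47018) → ×s → (-4.49924,-0.47566) → (-4.50,-0.48)
v2: (1.5,-3.5) → rotate → (-2.14043,-3.14938) → ×s → (-2.16540,-3.18612) → (-2.17,-3.19)
v3: (4,3) → rotate → (4.68244,-1.75350) → ×s → (4.73707,-1.77395) → (4.74,-1.77)
v4: (-0.5,3) → rotate → (2.25797,2.03754) → ×s → (2.28431,2.06131) → (2.28,2.06)

Cross-section at z=3.5: (-4.50,-0.48) (-2.17,-3.19) (4.74,-1.77) (2.28,2.06)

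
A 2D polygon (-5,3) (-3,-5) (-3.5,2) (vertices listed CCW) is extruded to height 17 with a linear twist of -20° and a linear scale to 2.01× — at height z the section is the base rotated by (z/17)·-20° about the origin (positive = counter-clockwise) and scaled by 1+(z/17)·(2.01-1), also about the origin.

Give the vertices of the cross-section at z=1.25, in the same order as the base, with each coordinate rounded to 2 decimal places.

Cross-section at z=1.25: (-5.29,3.36) (-3.36,-5.29) (-3.70,2.24)

t = z/height = 1.25/17 = 0.0735294
s = 1 + (scale-1)·z/height = 1 + (2.01-1)·1.25/17 = 1.074265
θ = twist·z/height = -20°·1.25/17 = -1.4706° = -0.025667 rad
cos θ = 0.999671, sin θ = -0.025664 (intermediates below are computed at full precision and shown rounded to 5 d.p.)
v1: (-5,3) → rotate → (-4.92136,3.12733) → ×s → (-5.28685,3.35958) → (-5.29,3.36)
v2: (-3,-5) → rotate → (-3.12733,-4.92136) → ×s → (-3.35958,-5.28685) → (-3.36,-5.29)
v3: (-3.5,2) → rotate → (-3.44752,2.08916) → ×s → (-3.70355,2.24432) → (-3.70,2.24)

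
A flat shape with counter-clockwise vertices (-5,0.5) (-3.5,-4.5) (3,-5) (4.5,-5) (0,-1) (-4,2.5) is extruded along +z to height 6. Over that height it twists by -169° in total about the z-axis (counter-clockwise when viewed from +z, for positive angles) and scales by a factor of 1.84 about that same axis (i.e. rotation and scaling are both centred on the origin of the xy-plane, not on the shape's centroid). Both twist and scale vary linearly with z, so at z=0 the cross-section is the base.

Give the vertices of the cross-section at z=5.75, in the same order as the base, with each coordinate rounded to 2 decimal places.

t = z/height = 5.75/6 = 0.958333
s = 1 + (scale-1)·z/height = 1 + (1.84-1)·5.75/6 = 1.805000
θ = twist·z/height = -169°·5.75/6 = -161.9583° = -2.826706 rad
cos θ = -0.950832, sin θ = -0.309709 (intermediates below are computed at full precision and shown rounded to 5 d.p.)
v1: (-5,0.5) → rotate → (4.90901,1.07313) → ×s → (8.86077,1.93699) → (8.86,1.94)
v2: (-3.5,-4.5) → rotate → (1.93422,5.36272) → ×s → (3.49127,9.67971) → (3.49,9.68)
v3: (3,-5) → rotate → (-4.40104,3.82503) → ×s → (-7.94387,6.90418) → (-7.94,6.90)
v4: (4.5,-5) → rotate → (-5.82728,3.36047) → ×s → (-10.51825,6.06565) → (-10.52,6.07)
v5: (0,-1) → rotate → (-0.30971,0.95083) → ×s → (-0.55902,1.71625) → (-0.56,1.72)
v6: (-4,2.5) → rotate → (4.57760,-1.13824) → ×s → (8.26256,-2.05453) → (8.26,-2.05)

Cross-section at z=5.75: (8.86,1.94) (3.49,9.68) (-7.94,6.90) (-10.52,6.07) (-0.56,1.72) (8.26,-2.05)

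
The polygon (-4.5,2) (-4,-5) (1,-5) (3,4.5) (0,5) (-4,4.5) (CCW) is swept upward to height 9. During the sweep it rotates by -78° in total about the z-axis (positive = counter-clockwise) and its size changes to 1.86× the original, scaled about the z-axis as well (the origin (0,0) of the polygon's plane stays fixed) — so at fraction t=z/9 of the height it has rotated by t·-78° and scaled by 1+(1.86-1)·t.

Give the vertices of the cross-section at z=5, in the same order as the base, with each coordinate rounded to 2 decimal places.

t = z/height = 5/9 = 0.555556
s = 1 + (scale-1)·z/height = 1 + (1.86-1)·5/9 = 1.477778
θ = twist·z/height = -78°·5/9 = -43.3333° = -0.756309 rad
cos θ = 0.727374, sin θ = -0.686242 (intermediates below are computed at full precision and shown rounded to 5 d.p.)
v1: (-4.5,2) → rotate → (-1.90070,4.54283) → ×s → (-2.80881,6.71330) → (-2.81,6.71)
v2: (-4,-5) → rotate → (-6.34070,-0.89190) → ×s → (-9.37015,-1.31803) → (-9.37,-1.32)
v3: (1,-5) → rotate → (-2.70383,-4.32311) → ×s → (-3.99567,-6.38860) → (-4.00,-6.39)
v4: (3,4.5) → rotate → (5.27021,1.21446) → ×s → (7.78820,1.79470) → (7.79,1.79)
v5: (0,5) → rotate → (3.43121,3.63687) → ×s → (5.07056,5.37448) → (5.07,5.37)
v6: (-4,4.5) → rotate → (0.17859,6.01815) → ×s → (0.26392,8.89349) → (0.26,8.89)

Cross-section at z=5: (-2.81,6.71) (-9.37,-1.32) (-4.00,-6.39) (7.79,1.79) (5.07,5.37) (0.26,8.89)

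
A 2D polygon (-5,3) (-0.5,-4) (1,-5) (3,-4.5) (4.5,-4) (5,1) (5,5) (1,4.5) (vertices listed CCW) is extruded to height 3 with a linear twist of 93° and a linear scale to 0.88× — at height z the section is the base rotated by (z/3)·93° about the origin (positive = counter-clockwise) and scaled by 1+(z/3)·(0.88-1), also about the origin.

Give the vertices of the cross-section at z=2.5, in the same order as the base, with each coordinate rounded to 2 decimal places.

Cross-section at z=2.5: (-3.61,-3.81) (3.42,-1.22) (4.59,-0.10) (4.54,1.76) (4.39,3.17) (0.10,4.59) (-3.42,5.37) (-3.76,1.76)

t = z/height = 2.5/3 = 0.833333
s = 1 + (scale-1)·z/height = 1 + (0.88-1)·2.5/3 = 0.900000
θ = twist·z/height = 93°·2.5/3 = 77.5000° = 1.352630 rad
cos θ = 0.216440, sin θ = 0.976296 (intermediates below are computed at full precision and shown rounded to 5 d.p.)
v1: (-5,3) → rotate → (-4.01109,-4.23216) → ×s → (-3.60998,-3.80895) → (-3.61,-3.81)
v2: (-0.5,-4) → rotate → (3.79696,-1.35391) → ×s → (3.41727,-1.21852) → (3.42,-1.22)
v3: (1,-5) → rotate → (5.09792,-0.10590) → ×s → (4.58813,-0.09531) → (4.59,-0.10)
v4: (3,-4.5) → rotate → (5.04265,1.95491) → ×s → (4.53839,1.75942) → (4.54,1.76)
v5: (4.5,-4) → rotate → (4.87916,3.52757) → ×s → (4.39125,3.17482) → (4.39,3.17)
v6: (5,1) → rotate → (0.10590,5.09792) → ×s → (0.09531,4.58813) → (0.10,4.59)
v7: (5,5) → rotate → (-3.79928,5.96368) → ×s → (-3.41935,5.36731) → (-3.42,5.37)
v8: (1,4.5) → rotate → (-4.17689,1.95027) → ×s → (-3.75920,1.75525) → (-3.76,1.76)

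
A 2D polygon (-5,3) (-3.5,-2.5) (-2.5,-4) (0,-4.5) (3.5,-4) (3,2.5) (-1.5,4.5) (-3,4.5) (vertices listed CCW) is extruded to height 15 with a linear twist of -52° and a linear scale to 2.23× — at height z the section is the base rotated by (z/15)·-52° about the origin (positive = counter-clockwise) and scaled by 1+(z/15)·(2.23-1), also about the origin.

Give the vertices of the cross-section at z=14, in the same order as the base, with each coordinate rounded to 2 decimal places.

t = z/height = 14/15 = 0.933333
s = 1 + (scale-1)·z/height = 1 + (2.23-1)·14/15 = 2.148000
θ = twist·z/height = -52°·14/15 = -48.5333° = -0.847066 rad
cos θ = 0.662184, sin θ = -0.749341 (intermediates below are computed at full precision and shown rounded to 5 d.p.)
v1: (-5,3) → rotate → (-1.06290,5.73326) → ×s → (-2.28310,12.31504) → (-2.28,12.32)
v2: (-3.5,-2.5) → rotate → (-4.19100,0.96723) → ×s → (-9.00226,2.07762) → (-9.00,2.08)
v3: (-2.5,-4) → rotate → (-4.65282,-0.77538) → ×s → (-9.99427,-1.66553) → (-9.99,-1.67)
v4: (0,-4.5) → rotate → (-3.37203,-2.97983) → ×s → (-7.24313,-6.40067) → (-7.24,-6.40)
v5: (3.5,-4) → rotate → (-0.67972,-5.27143) → ×s → (-1.46004,-11.32303) → (-1.46,-11.32)
v6: (3,2.5) → rotate → (3.85991,-0.59256) → ×s → (8.29108,-1.27282) → (8.29,-1.27)
v7: (-1.5,4.5) → rotate → (2.37876,4.10384) → ×s → (5.10957,8.81505) → (5.11,8.82)
v8: (-3,4.5) → rotate → (1.38548,5.22785) → ×s → (2.97602,11.22943) → (2.98,11.23)

Cross-section at z=14: (-2.28,12.32) (-9.00,2.08) (-9.99,-1.67) (-7.24,-6.40) (-1.46,-11.32) (8.29,-1.27) (5.11,8.82) (2.98,11.23)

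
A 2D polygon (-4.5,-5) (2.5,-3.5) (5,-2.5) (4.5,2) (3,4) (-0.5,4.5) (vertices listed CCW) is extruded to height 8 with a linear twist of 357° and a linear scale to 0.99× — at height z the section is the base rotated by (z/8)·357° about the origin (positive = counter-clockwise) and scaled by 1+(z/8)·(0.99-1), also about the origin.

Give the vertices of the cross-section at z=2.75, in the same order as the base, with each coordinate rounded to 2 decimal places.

Cross-section at z=2.75: (6.62,-1.08) (1.59,3.98) (-0.60,5.54) (-4.10,2.70) (-4.97,0.36) (-3.50,-2.84)

t = z/height = 2.75/8 = 0.34375
s = 1 + (scale-1)·z/height = 1 + (0.99-1)·2.75/8 = 0.996563
θ = twist·z/height = 357°·2.75/8 = 122.7188° = 2.141846 rad
cos θ = -0.540516, sin θ = 0.841334 (intermediates below are computed at full precision and shown rounded to 5 d.p.)
v1: (-4.5,-5) → rotate → (6.63899,-1.08342) → ×s → (6.61617,-1.07970) → (6.62,-1.08)
v2: (2.5,-3.5) → rotate → (1.59338,3.99514) → ×s → (1.58790,3.98141) → (1.59,3.98)
v3: (5,-2.5) → rotate → (-0.59924,5.55796) → ×s → (-0.59718,5.53885) → (-0.60,5.54)
v4: (4.5,2) → rotate → (-4.11499,2.70497) → ×s → (-4.10084,2.69567) → (-4.10,2.70)
v5: (3,4) → rotate → (-4.98688,0.36194) → ×s → (-4.96974,0.36069) → (-4.97,0.36)
v6: (-0.5,4.5) → rotate → (-3.51574,-2.85299) → ×s → (-3.50366,-2.84318) → (-3.50,-2.84)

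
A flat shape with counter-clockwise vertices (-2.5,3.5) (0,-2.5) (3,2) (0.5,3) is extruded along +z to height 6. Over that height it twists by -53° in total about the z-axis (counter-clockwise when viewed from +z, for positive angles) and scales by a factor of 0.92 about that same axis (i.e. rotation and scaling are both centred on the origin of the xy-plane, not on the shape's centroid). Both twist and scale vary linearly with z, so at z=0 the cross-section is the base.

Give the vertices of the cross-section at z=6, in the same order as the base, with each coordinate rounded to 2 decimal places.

Cross-section at z=6: (1.19,3.77) (-1.84,-1.38) (3.13,-1.10) (2.48,1.29)

t = z/height = 6/6 = 1
s = 1 + (scale-1)·z/height = 1 + (0.92-1)·6/6 = 0.920000
θ = twist·z/height = -53°·6/6 = -53.0000° = -0.925025 rad
cos θ = 0.601815, sin θ = -0.798636 (intermediates below are computed at full precision and shown rounded to 5 d.p.)
v1: (-2.5,3.5) → rotate → (1.29069,4.10294) → ×s → (1.18743,3.77471) → (1.19,3.77)
v2: (0,-2.5) → rotate → (-1.99659,-1.50454) → ×s → (-1.83686,-1.38417) → (-1.84,-1.38)
v3: (3,2) → rotate → (3.40272,-1.19228) → ×s → (3.13050,-1.09689) → (3.13,-1.10)
v4: (0.5,3) → rotate → (2.69681,1.40613) → ×s → (2.48107,1.29364) → (2.48,1.29)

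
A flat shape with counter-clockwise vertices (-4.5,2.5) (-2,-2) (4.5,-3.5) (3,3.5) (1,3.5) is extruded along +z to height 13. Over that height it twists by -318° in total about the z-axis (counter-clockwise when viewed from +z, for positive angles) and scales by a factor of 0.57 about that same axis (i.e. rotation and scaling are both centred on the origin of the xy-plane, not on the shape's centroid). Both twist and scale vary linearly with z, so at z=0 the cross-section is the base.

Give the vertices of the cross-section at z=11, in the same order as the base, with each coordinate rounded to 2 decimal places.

Cross-section at z=11: (-1.54,-2.89) (1.29,-1.25) (2.18,2.90) (-2.26,1.87) (-2.24,0.60)

t = z/height = 11/13 = 0.846154
s = 1 + (scale-1)·z/height = 1 + (0.57-1)·11/13 = 0.636154
θ = twist·z/height = -318°·11/13 = -269.0769° = -4.696278 rad
cos θ = -0.016110, sin θ = 0.999870 (intermediates below are computed at full precision and shown rounded to 5 d.p.)
v1: (-4.5,2.5) → rotate → (-2.42718,-4.53969) → ×s → (-1.54406,-2.88794) → (-1.54,-2.89)
v2: (-2,-2) → rotate → (2.03196,-1.96752) → ×s → (1.29264,-1.25165) → (1.29,-1.25)
v3: (4.5,-3.5) → rotate → (3.42705,4.55580) → ×s → (2.18013,2.89819) → (2.18,2.90)
v4: (3,3.5) → rotate → (-3.54788,2.94323) → ×s → (-2.25699,1.87234) → (-2.26,1.87)
v5: (1,3.5) → rotate → (-3.51566,0.94349) → ×s → (-2.23650,0.60020) → (-2.24,0.60)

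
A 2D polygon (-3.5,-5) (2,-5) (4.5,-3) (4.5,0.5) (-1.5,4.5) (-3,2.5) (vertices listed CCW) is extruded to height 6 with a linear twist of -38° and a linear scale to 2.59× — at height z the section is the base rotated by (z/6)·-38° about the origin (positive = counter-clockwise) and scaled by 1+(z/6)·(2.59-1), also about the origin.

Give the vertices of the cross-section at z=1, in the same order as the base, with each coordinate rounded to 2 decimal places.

t = z/height = 1/6 = 0.166667
s = 1 + (scale-1)·z/height = 1 + (2.59-1)·1/6 = 1.265000
θ = twist·z/height = -38°·1/6 = -6.3333° = -0.110538 rad
cos θ = 0.993897, sin θ = -0.110313 (intermediates below are computed at full precision and shown rounded to 5 d.p.)
v1: (-3.5,-5) → rotate → (-4.03020,-4.58339) → ×s → (-5.09821,-5.79799) → (-5.10,-5.80)
v2: (2,-5) → rotate → (1.43623,-5.19011) → ×s → (1.81683,-6.56549) → (1.82,-6.57)
v3: (4.5,-3) → rotate → (4.14160,-3.47810) → ×s → (5.23912,-4.39979) → (5.24,-4.40)
v4: (4.5,0.5) → rotate → (4.52769,0.00054) → ×s → (5.72753,0.00069) → (5.73,0.00)
v5: (-1.5,4.5) → rotate → (-0.99444,4.63801) → ×s → (-1.25797,5.86708) → (-1.26,5.87)
v6: (-3,2.5) → rotate → (-2.70591,2.81568) → ×s → (-3.42298,3.56184) → (-3.42,3.56)

Cross-section at z=1: (-5.10,-5.80) (1.82,-6.57) (5.24,-4.40) (5.73,0.00) (-1.26,5.87) (-3.42,3.56)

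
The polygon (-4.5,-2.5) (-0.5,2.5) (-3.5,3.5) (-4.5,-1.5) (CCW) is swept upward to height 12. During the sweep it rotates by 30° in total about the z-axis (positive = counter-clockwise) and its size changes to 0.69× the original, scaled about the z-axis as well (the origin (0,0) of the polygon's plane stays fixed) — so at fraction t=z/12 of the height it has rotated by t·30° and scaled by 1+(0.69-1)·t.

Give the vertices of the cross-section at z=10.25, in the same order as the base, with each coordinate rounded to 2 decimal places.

t = z/height = 10.25/12 = 0.854167
s = 1 + (scale-1)·z/height = 1 + (0.69-1)·10.25/12 = 0.735208
θ = twist·z/height = 30°·10.25/12 = 25.6250° = 0.447241 rad
cos θ = 0.901644, sin θ = 0.432479 (intermediates below are computed at full precision and shown rounded to 5 d.p.)
v1: (-4.5,-2.5) → rotate → (-2.97620,-4.20027) → ×s → (-2.18813,-3.08807) → (-2.19,-3.09)
v2: (-0.5,2.5) → rotate → (-1.53202,2.03787) → ×s → (-1.12635,1.49826) → (-1.13,1.50)
v3: (-3.5,3.5) → rotate → (-4.66943,1.64208) → ×s → (-3.43300,1.20727) → (-3.43,1.21)
v4: (-4.5,-1.5) → rotate → (-3.40868,-3.29862) → ×s → (-2.50609,-2.42517) → (-2.51,-2.43)

Cross-section at z=10.25: (-2.19,-3.09) (-1.13,1.50) (-3.43,1.21) (-2.51,-2.43)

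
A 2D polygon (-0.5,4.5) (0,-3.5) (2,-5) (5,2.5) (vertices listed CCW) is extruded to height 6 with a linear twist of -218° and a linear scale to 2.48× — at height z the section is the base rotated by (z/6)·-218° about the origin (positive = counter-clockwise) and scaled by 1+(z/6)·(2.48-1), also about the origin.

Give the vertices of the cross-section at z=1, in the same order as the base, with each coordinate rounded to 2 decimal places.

t = z/height = 1/6 = 0.166667
s = 1 + (scale-1)·z/height = 1 + (2.48-1)·1/6 = 1.246667
θ = twist·z/height = -218°·1/6 = -36.3333° = -0.634136 rad
cos θ = 0.805584, sin θ = -0.592482 (intermediates below are computed at full precision and shown rounded to 5 d.p.)
v1: (-0.5,4.5) → rotate → (2.26338,3.92137) → ×s → (2.82168,4.88864) → (2.82,4.89)
v2: (0,-3.5) → rotate → (-2.07369,-2.81954) → ×s → (-2.58520,-3.51503) → (-2.59,-3.52)
v3: (2,-5) → rotate → (-1.35124,-5.21288) → ×s → (-1.68455,-6.49873) → (-1.68,-6.50)
v4: (5,2.5) → rotate → (5.50912,-0.94845) → ×s → (6.86804,-1.18240) → (6.87,-1.18)

Cross-section at z=1: (2.82,4.89) (-2.59,-3.52) (-1.68,-6.50) (6.87,-1.18)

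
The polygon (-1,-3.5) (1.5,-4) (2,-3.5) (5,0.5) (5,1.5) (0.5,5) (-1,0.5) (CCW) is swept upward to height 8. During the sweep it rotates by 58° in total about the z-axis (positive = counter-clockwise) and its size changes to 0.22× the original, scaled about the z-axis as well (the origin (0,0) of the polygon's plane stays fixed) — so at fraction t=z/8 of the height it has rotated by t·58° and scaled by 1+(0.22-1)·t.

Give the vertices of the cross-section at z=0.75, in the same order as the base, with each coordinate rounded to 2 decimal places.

t = z/height = 0.75/8 = 0.09375
s = 1 + (scale-1)·z/height = 1 + (0.22-1)·0.75/8 = 0.926875
θ = twist·z/height = 58°·0.75/8 = 5.4375° = 0.094902 rad
cos θ = 0.995500, sin θ = 0.094760 (intermediates below are computed at full precision and shown rounded to 5 d.p.)
v1: (-1,-3.5) → rotate → (-0.66384,-3.57901) → ×s → (-0.61530,-3.31730) → (-0.62,-3.32)
v2: (1.5,-4) → rotate → (1.87229,-3.83986) → ×s → (1.73538,-3.55907) → (1.74,-3.56)
v3: (2,-3.5) → rotate → (2.32266,-3.29473) → ×s → (2.15282,-3.05380) → (2.15,-3.05)
v4: (5,0.5) → rotate → (4.93012,0.97155) → ×s → (4.56961,0.90050) → (4.57,0.90)
v5: (5,1.5) → rotate → (4.83536,1.96705) → ×s → (4.48178,1.82321) → (4.48,1.82)
v6: (0.5,5) → rotate → (0.02395,5.02488) → ×s → (0.02220,4.65744) → (0.02,4.66)
v7: (-1,0.5) → rotate → (-1.04288,0.40299) → ×s → (-0.96662,0.37352) → (-0.97,0.37)

Cross-section at z=0.75: (-0.62,-3.32) (1.74,-3.56) (2.15,-3.05) (4.57,0.90) (4.48,1.82) (0.02,4.66) (-0.97,0.37)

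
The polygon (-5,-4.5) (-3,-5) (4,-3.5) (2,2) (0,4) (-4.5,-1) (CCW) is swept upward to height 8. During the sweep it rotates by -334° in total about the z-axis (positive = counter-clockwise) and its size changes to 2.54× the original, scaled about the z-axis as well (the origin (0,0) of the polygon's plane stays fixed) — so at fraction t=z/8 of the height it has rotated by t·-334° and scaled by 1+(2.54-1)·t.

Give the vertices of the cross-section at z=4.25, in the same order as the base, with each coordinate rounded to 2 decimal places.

Cross-section at z=4.25: (8.72,8.58) (5.04,9.33) (-7.55,6.03) (-3.47,-3.80) (0.33,-7.27) (8.09,2.18)

t = z/height = 4.25/8 = 0.53125
s = 1 + (scale-1)·z/height = 1 + (2.54-1)·4.25/8 = 1.818125
θ = twist·z/height = -334°·4.25/8 = -177.4375° = -3.096869 rad
cos θ = -0.999000, sin θ = -0.044709 (intermediates below are computed at full precision and shown rounded to 5 d.p.)
v1: (-5,-4.5) → rotate → (4.79381,4.71905) → ×s → (8.71574,8.57982) → (8.72,8.58)
v2: (-3,-5) → rotate → (2.77345,5.12913) → ×s → (5.04249,9.32540) → (5.04,9.33)
v3: (4,-3.5) → rotate → (-4.15248,3.31766) → ×s → (-7.54973,6.03193) → (-7.55,6.03)
v4: (2,2) → rotate → (-1.90858,-2.08742) → ×s → (-3.47004,-3.79519) → (-3.47,-3.80)
v5: (0,4) → rotate → (0.17884,-3.99600) → ×s → (0.32515,-7.26523) → (0.33,-7.27)
v6: (-4.5,-1) → rotate → (4.45079,1.20019) → ×s → (8.09209,2.18210) → (8.09,2.18)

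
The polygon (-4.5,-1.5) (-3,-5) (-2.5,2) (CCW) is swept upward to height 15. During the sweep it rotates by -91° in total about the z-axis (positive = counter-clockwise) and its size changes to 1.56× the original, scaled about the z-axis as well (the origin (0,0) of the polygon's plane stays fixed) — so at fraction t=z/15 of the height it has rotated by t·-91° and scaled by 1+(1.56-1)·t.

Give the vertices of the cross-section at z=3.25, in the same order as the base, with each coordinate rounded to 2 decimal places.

Cross-section at z=3.25: (-5.32,0.12) (-5.06,-4.14) (-1.88,3.06)

t = z/height = 3.25/15 = 0.216667
s = 1 + (scale-1)·z/height = 1 + (1.56-1)·3.25/15 = 1.121333
θ = twist·z/height = -91°·3.25/15 = -19.7167° = -0.344121 rad
cos θ = 0.941372, sin θ = -0.337369 (intermediates below are computed at full precision and shown rounded to 5 d.p.)
v1: (-4.5,-1.5) → rotate → (-4.74223,0.10610) → ×s → (-5.31762,0.11898) → (-5.32,0.12)
v2: (-3,-5) → rotate → (-4.51096,-3.69475) → ×s → (-5.05829,-4.14305) → (-5.06,-4.14)
v3: (-2.5,2) → rotate → (-1.67869,2.72617) → ×s → (-1.88237,3.05694) → (-1.88,3.06)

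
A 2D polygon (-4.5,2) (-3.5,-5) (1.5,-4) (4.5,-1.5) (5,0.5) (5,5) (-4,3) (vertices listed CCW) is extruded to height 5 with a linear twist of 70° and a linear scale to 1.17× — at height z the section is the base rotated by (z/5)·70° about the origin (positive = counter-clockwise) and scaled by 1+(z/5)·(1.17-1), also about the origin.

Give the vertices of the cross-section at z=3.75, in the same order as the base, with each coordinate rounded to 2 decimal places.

Cross-section at z=3.75: (-4.88,-2.65) (2.07,-6.56) (4.61,-1.40) (4.43,3.00) (2.98,4.82) (-1.04,7.90) (-5.43,-1.52)

t = z/height = 3.75/5 = 0.75
s = 1 + (scale-1)·z/height = 1 + (1.17-1)·3.75/5 = 1.127500
θ = twist·z/height = 70°·3.75/5 = 52.5000° = 0.916298 rad
cos θ = 0.608761, sin θ = 0.793353 (intermediates below are computed at full precision and shown rounded to 5 d.p.)
v1: (-4.5,2) → rotate → (-4.32613,-2.35257) → ×s → (-4.87772,-2.65252) → (-4.88,-2.65)
v2: (-3.5,-5) → rotate → (1.83610,-5.82054) → ×s → (2.07020,-6.56266) → (2.07,-6.56)
v3: (1.5,-4) → rotate → (4.08656,-1.24502) → ×s → (4.60759,-1.40376) → (4.61,-1.40)
v4: (4.5,-1.5) → rotate → (3.92946,2.65695) → ×s → (4.43046,2.99571) → (4.43,3.00)
v5: (5,0.5) → rotate → (2.64713,4.27115) → ×s → (2.98464,4.81572) → (2.98,4.82)
v6: (5,5) → rotate → (-0.92296,7.01057) → ×s → (-1.04064,7.90442) → (-1.04,7.90)
v7: (-4,3) → rotate → (-4.81511,-1.34713) → ×s → (-5.42903,-1.51889) → (-5.43,-1.52)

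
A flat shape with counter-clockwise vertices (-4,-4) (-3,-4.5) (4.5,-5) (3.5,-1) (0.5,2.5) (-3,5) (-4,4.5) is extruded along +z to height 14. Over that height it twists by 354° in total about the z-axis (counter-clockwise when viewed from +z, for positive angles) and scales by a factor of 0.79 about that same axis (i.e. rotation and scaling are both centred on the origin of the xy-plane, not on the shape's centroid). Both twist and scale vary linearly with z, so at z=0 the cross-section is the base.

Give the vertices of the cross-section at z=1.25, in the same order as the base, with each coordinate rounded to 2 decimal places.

t = z/height = 1.25/14 = 0.0892857
s = 1 + (scale-1)·z/height = 1 + (0.79-1)·1.25/14 = 0.981250
θ = twist·z/height = 354°·1.25/14 = 31.6071° = 0.551649 rad
cos θ = 0.851662, sin θ = 0.524092 (intermediates below are computed at full precision and shown rounded to 5 d.p.)
v1: (-4,-4) → rotate → (-1.31028,-5.50301) → ×s → (-1.28571,-5.39983) → (-1.29,-5.40)
v2: (-3,-4.5) → rotate → (-0.19657,-5.40475) → ×s → (-0.19288,-5.30341) → (-0.19,-5.30)
v3: (4.5,-5) → rotate → (6.45294,-1.89989) → ×s → (6.33195,-1.86427) → (6.33,-1.86)
v4: (3.5,-1) → rotate → (3.50491,0.98266) → ×s → (3.43919,0.96424) → (3.44,0.96)
v5: (0.5,2.5) → rotate → (-0.88440,2.39120) → ×s → (-0.86782,2.34637) → (-0.87,2.35)
v6: (-3,5) → rotate → (-5.17545,2.68603) → ×s → (-5.07841,2.63567) → (-5.08,2.64)
v7: (-4,4.5) → rotate → (-5.76506,1.73611) → ×s → (-5.65697,1.70356) → (-5.66,1.70)

Cross-section at z=1.25: (-1.29,-5.40) (-0.19,-5.30) (6.33,-1.86) (3.44,0.96) (-0.87,2.35) (-5.08,2.64) (-5.66,1.70)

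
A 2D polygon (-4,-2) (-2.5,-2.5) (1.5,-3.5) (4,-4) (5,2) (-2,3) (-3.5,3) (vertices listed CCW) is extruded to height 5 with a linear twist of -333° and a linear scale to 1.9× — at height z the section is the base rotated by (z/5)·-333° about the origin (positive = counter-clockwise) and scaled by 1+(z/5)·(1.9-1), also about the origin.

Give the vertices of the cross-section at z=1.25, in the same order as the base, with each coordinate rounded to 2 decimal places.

Cross-section at z=1.25: (-3.01,4.58) (-3.40,2.68) (-4.04,-2.33) (-4.29,-5.44) (3.15,-5.79) (3.36,2.86) (3.15,4.69)

t = z/height = 1.25/5 = 0.25
s = 1 + (scale-1)·z/height = 1 + (1.9-1)·1.25/5 = 1.225000
θ = twist·z/height = -333°·1.25/5 = -83.2500° = -1.452987 rad
cos θ = 0.117537, sin θ = -0.993068 (intermediates below are computed at full precision and shown rounded to 5 d.p.)
v1: (-4,-2) → rotate → (-2.45629,3.73720) → ×s → (-3.00895,4.57807) → (-3.01,4.58)
v2: (-2.5,-2.5) → rotate → (-2.77651,2.18883) → ×s → (-3.40123,2.68131) → (-3.40,2.68)
v3: (1.5,-3.5) → rotate → (-3.29943,-1.90098) → ×s → (-4.04181,-2.32870) → (-4.04,-2.33)
v4: (4,-4) → rotate → (-3.50212,-4.44242) → ×s → (-4.29010,-5.44197) → (-4.29,-5.44)
v5: (5,2) → rotate → (2.57382,-4.73027) → ×s → (3.15293,-5.79458) → (3.15,-5.79)
v6: (-2,3) → rotate → (2.74413,2.33875) → ×s → (3.36156,2.86497) → (3.36,2.86)
v7: (-3.5,3) → rotate → (2.56782,3.82835) → ×s → (3.14558,4.68973) → (3.15,4.69)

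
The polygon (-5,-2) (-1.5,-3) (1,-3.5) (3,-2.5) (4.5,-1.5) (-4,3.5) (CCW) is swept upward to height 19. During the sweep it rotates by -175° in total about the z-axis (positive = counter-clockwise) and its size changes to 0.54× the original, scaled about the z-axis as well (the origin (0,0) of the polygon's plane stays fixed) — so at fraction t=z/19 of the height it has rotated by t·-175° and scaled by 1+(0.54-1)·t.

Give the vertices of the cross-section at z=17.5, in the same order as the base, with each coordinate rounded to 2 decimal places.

Cross-section at z=17.5: (2.36,2.02) (0.26,1.92) (-1.20,1.72) (-2.10,0.81) (-2.73,-0.02) (2.83,-1.17)

t = z/height = 17.5/19 = 0.921053
s = 1 + (scale-1)·z/height = 1 + (0.54-1)·17.5/19 = 0.576316
θ = twist·z/height = -175°·17.5/19 = -161.1842° = -2.813195 rad
cos θ = -0.946560, sin θ = -0.322527 (intermediates below are computed at full precision and shown rounded to 5 d.p.)
v1: (-5,-2) → rotate → (4.08775,3.50575) → ×s → (2.35583,2.02042) → (2.36,2.02)
v2: (-1.5,-3) → rotate → (0.45226,3.32347) → ×s → (0.26065,1.91537) → (0.26,1.92)
v3: (1,-3.5) → rotate → (-2.07540,2.99043) → ×s → (-1.19609,1.72343) → (-1.20,1.72)
v4: (3,-2.5) → rotate → (-3.64600,1.39882) → ×s → (-2.10125,0.80616) → (-2.10,0.81)
v5: (4.5,-1.5) → rotate → (-4.74331,-0.03153) → ×s → (-2.73365,-0.01817) → (-2.73,-0.02)
v6: (-4,3.5) → rotate → (4.91508,-2.02286) → ×s → (2.83264,-1.16580) → (2.83,-1.17)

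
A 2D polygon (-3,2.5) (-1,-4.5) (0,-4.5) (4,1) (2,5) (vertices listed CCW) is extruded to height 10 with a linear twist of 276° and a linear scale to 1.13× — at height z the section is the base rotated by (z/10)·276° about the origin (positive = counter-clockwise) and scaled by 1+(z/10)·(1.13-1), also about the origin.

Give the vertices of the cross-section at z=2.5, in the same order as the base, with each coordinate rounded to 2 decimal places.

t = z/height = 2.5/10 = 0.25
s = 1 + (scale-1)·z/height = 1 + (1.13-1)·2.5/10 = 1.032500
θ = twist·z/height = 276°·2.5/10 = 69.0000° = 1.204277 rad
cos θ = 0.358368, sin θ = 0.933580 (intermediates below are computed at full precision and shown rounded to 5 d.p.)
v1: (-3,2.5) → rotate → (-3.40905,-1.90482) → ×s → (-3.51985,-1.96673) → (-3.52,-1.97)
v2: (-1,-4.5) → rotate → (3.84274,-2.54624) → ×s → (3.96763,-2.62899) → (3.97,-2.63)
v3: (0,-4.5) → rotate → (4.20111,-1.61266) → ×s → (4.33765,-1.66507) → (4.34,-1.67)
v4: (4,1) → rotate → (0.49989,4.09269) → ×s → (0.51614,4.22570) → (0.52,4.23)
v5: (2,5) → rotate → (-3.95117,3.65900) → ×s → (-4.07958,3.77792) → (-4.08,3.78)

Cross-section at z=2.5: (-3.52,-1.97) (3.97,-2.63) (4.34,-1.67) (0.52,4.23) (-4.08,3.78)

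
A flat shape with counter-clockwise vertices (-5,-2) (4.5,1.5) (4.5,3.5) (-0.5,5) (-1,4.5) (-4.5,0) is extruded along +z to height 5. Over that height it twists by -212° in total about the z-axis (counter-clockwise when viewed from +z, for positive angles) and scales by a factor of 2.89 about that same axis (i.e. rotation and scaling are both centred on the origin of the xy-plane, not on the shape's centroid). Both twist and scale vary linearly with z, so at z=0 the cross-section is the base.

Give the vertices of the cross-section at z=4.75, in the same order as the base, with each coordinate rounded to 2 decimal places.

t = z/height = 4.75/5 = 0.95
s = 1 + (scale-1)·z/height = 1 + (2.89-1)·4.75/5 = 2.795500
θ = twist·z/height = -212°·4.75/5 = -201.4000° = -3.515093 rad
cos θ = -0.931056, sin θ = 0.364877 (intermediates below are computed at full precision and shown rounded to 5 d.p.)
v1: (-5,-2) → rotate → (5.38503,0.03773) → ×s → (15.05386,0.10547) → (15.05,0.11)
v2: (4.5,1.5) → rotate → (-4.73707,0.24536) → ×s → (-13.24247,0.68591) → (-13.24,0.69)
v3: (4.5,3.5) → rotate → (-5.46682,-1.61675) → ×s → (-15.28250,-4.51962) → (-15.28,-4.52)
v4: (-0.5,5) → rotate → (-1.35886,-4.83772) → ×s → (-3.79868,-13.52384) → (-3.80,-13.52)
v5: (-1,4.5) → rotate → (-0.71089,-4.55463) → ×s → (-1.98729,-12.73246) → (-1.99,-12.73)
v6: (-4.5,0) → rotate → (4.18975,-1.64195) → ×s → (11.71245,-4.59006) → (11.71,-4.59)

Cross-section at z=4.75: (15.05,0.11) (-13.24,0.69) (-15.28,-4.52) (-3.80,-13.52) (-1.99,-12.73) (11.71,-4.59)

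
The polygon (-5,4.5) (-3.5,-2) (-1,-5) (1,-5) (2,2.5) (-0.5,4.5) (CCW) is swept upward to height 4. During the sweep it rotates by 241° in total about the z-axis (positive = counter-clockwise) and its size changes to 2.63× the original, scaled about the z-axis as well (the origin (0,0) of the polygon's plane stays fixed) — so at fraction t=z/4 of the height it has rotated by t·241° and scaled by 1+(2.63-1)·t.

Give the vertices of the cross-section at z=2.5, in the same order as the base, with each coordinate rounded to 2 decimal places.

Cross-section at z=2.5: (4.34,-12.87) (8.14,0.05) (6.71,7.81) (3.19,9.79) (-5.99,-2.42) (-3.58,-8.41)

t = z/height = 2.5/4 = 0.625
s = 1 + (scale-1)·z/height = 1 + (2.63-1)·2.5/4 = 2.018750
θ = twist·z/height = 241°·2.5/4 = 150.6250° = 2.628902 rad
cos θ = -0.871428, sin θ = 0.490524 (intermediates below are computed at full precision and shown rounded to 5 d.p.)
v1: (-5,4.5) → rotate → (2.14978,-6.37404) → ×s → (4.33988,-12.86760) → (4.34,-12.87)
v2: (-3.5,-2) → rotate → (4.03104,0.02602) → ×s → (8.13767,0.05253) → (8.14,0.05)
v3: (-1,-5) → rotate → (3.32405,3.86662) → ×s → (6.71042,7.80573) → (6.71,7.81)
v4: (1,-5) → rotate → (1.58119,4.84766) → ×s → (3.19203,9.78622) → (3.19,9.79)
v5: (2,2.5) → rotate → (-2.96916,-1.19752) → ×s → (-5.99400,-2.41750) → (-5.99,-2.42)
v6: (-0.5,4.5) → rotate → (-1.77164,-4.16669) → ×s → (-3.57650,-8.41150) → (-3.58,-8.41)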